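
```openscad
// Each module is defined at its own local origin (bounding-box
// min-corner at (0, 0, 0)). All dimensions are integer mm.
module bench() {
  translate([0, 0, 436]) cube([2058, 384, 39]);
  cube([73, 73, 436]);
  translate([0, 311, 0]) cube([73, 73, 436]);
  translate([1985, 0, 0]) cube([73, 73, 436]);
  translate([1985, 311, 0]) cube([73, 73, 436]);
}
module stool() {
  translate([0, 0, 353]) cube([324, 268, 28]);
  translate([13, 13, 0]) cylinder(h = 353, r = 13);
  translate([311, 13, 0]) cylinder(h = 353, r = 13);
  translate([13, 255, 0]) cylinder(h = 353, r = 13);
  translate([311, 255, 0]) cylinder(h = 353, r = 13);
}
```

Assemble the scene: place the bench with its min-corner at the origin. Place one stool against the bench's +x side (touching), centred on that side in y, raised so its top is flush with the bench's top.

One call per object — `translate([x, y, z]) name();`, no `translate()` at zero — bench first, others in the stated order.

bench();
translate([2058, 58, 94]) stool();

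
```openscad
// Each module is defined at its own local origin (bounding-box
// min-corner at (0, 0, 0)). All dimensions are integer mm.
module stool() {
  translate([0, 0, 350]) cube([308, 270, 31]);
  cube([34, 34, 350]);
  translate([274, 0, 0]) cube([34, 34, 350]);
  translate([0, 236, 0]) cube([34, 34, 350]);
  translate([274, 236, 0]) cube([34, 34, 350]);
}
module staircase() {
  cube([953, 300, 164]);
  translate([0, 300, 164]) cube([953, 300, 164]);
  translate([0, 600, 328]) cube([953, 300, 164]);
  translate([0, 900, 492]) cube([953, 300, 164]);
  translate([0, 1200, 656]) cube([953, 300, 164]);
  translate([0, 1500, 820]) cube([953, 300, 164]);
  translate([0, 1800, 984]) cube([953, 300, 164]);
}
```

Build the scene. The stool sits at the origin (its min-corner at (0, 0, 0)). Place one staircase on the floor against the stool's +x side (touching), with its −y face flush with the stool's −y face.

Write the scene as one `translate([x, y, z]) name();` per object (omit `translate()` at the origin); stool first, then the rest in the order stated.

stool();
translate([308, 0, 0]) staircase();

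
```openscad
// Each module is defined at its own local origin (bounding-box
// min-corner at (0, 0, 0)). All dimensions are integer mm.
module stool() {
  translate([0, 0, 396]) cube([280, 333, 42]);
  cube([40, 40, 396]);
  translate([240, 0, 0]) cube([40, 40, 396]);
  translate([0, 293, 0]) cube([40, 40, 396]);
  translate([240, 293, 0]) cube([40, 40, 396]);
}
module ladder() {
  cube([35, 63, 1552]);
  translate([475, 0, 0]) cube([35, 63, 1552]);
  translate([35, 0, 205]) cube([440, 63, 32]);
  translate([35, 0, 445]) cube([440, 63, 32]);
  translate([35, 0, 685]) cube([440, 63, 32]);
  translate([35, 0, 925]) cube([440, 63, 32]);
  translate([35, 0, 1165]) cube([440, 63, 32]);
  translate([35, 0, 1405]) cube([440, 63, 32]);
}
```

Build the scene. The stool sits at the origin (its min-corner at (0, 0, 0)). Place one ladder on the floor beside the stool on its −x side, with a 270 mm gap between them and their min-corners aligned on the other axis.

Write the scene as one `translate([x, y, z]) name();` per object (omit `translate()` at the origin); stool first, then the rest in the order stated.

stool();
translate([-780, 0, 0]) ladder();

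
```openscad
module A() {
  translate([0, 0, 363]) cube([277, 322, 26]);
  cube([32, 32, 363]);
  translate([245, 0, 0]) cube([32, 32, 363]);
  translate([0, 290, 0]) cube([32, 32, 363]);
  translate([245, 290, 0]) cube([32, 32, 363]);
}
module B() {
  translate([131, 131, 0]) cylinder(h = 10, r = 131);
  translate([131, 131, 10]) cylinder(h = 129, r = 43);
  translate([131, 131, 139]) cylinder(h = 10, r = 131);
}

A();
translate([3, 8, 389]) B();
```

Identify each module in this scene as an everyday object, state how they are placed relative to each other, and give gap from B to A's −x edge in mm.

A is a stool. B is a spool. The spool is on top of the stool. The gap from the spool to the stool's −x edge is 3 mm.

The spool's min-x is at 3; the stool's min-x is 0; gap = 3 mm.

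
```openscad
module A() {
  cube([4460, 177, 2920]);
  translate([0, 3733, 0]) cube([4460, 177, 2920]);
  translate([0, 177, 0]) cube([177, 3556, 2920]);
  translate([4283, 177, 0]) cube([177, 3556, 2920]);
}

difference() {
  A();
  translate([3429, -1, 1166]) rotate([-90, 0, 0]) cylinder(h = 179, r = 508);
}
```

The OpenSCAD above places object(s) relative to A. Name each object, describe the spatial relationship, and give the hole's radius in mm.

The subtracted cylinder has r = 508 mm.

A is a house frame. The house frame has a circular hole through its front wall. The hole's radius is 508 mm.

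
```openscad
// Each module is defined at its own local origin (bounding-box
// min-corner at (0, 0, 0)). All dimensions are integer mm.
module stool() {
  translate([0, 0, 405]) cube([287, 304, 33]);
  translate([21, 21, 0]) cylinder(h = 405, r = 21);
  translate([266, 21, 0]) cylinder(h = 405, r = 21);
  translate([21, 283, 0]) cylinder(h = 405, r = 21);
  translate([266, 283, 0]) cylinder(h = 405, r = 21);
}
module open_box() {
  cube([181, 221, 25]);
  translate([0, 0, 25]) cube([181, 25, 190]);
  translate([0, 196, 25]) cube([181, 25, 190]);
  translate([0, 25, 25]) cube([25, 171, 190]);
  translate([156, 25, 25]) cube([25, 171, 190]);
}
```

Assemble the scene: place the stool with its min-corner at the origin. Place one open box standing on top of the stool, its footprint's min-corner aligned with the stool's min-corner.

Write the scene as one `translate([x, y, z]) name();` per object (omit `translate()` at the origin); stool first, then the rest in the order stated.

stool();
translate([0, 0, 438]) open_box();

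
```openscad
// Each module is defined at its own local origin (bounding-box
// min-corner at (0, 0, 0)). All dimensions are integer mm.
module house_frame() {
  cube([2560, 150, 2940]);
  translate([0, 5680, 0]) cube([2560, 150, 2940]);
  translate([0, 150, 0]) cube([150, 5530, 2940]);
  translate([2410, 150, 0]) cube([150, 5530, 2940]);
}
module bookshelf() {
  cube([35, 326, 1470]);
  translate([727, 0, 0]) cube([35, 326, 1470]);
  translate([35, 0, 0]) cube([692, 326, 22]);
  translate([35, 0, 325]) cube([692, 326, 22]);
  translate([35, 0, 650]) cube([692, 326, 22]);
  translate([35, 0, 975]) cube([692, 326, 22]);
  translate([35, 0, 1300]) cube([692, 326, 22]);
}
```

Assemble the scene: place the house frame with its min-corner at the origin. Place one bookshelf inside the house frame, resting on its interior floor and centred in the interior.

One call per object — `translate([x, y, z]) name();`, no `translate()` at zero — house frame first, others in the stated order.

house_frame();
translate([899, 2752, 0]) bookshelf();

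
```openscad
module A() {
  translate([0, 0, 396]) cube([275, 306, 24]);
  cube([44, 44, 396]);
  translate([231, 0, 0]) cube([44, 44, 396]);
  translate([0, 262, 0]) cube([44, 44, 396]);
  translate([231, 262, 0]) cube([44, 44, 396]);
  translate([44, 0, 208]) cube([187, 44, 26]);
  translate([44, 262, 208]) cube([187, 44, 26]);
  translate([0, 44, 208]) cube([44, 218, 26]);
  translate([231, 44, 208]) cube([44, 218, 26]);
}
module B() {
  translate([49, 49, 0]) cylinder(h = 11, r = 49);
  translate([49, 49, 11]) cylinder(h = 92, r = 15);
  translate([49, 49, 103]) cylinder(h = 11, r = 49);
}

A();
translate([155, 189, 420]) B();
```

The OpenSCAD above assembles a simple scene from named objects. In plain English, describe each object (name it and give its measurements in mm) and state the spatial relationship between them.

A is a four-legged stool. The seat is 275×306 mm, 24 mm thick, top at z = 420 mm. It stands on four square legs, each 44×44 mm in cross-section, from z = 0 to the seat underside, each flush with a corner of the seat. Four stretchers, 44 mm wide and 26 mm tall, connect adjacent legs with their undersides at z = 208 mm, each running between the inner faces of the legs it joins and aligned with the legs' outer faces on the other axis.

B is a spool: two coaxial disc flanges of radius 49 mm and thickness 11 mm, joined by a core cylinder of radius 15 mm and height 92 mm. The lower flange rests on z = 0 and the three cylinders share a vertical axis.

The spool is on top of the stool.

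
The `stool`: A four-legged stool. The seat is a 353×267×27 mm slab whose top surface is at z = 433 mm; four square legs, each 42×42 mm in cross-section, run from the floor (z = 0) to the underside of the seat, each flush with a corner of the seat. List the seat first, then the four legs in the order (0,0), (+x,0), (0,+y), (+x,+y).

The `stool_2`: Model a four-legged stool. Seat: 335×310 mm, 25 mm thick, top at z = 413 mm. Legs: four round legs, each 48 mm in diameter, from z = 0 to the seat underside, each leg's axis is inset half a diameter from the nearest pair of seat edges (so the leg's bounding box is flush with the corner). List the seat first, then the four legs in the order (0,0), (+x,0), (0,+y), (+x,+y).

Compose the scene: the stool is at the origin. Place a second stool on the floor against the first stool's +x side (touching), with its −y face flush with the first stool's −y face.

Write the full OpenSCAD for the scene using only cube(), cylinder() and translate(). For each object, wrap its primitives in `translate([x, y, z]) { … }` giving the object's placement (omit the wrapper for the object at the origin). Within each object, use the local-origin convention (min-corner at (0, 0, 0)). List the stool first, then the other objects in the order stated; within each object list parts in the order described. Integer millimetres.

translate([0, 0, 406]) cube([353, 267, 27]);
cube([42, 42, 406]);
translate([311, 0, 0]) cube([42, 42, 406]);
translate([0, 225, 0]) cube([42, 42, 406]);
translate([311, 225, 0]) cube([42, 42, 406]);
translate([353, 0, 0]) {
  translate([0, 0, 388]) cube([335, 310, 25]);
  translate([24, 24, 0]) cylinder(h = 388, r = 24);
  translate([311, 24, 0]) cylinder(h = 388, r = 24);
  translate([24, 286, 0]) cylinder(h = 388, r = 24);
  translate([311, 286, 0]) cylinder(h = 388, r = 24);
}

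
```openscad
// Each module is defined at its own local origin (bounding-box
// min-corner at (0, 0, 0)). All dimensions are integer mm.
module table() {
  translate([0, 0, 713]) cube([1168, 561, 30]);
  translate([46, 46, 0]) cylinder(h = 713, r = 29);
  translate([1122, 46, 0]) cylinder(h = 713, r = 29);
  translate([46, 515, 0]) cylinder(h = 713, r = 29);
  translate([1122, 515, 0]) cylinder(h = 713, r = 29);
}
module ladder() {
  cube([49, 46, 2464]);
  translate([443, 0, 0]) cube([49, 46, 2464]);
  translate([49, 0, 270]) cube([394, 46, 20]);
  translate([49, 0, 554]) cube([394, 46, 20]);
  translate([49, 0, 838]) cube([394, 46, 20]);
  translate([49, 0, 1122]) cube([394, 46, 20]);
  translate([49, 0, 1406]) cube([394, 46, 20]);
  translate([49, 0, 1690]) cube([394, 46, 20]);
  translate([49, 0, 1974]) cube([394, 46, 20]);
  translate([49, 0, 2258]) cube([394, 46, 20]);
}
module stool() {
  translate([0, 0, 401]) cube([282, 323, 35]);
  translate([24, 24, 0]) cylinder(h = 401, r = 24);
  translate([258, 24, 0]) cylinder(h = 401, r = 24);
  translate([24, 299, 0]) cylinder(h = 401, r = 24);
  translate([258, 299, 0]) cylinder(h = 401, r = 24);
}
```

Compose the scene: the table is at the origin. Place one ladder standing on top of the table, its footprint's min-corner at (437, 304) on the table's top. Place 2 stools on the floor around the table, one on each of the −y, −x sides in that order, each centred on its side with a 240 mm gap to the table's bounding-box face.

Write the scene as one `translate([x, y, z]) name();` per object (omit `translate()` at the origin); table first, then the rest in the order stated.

table();
translate([437, 304, 743]) ladder();
translate([443, -563, 0]) stool();
translate([-522, 119, 0]) stool();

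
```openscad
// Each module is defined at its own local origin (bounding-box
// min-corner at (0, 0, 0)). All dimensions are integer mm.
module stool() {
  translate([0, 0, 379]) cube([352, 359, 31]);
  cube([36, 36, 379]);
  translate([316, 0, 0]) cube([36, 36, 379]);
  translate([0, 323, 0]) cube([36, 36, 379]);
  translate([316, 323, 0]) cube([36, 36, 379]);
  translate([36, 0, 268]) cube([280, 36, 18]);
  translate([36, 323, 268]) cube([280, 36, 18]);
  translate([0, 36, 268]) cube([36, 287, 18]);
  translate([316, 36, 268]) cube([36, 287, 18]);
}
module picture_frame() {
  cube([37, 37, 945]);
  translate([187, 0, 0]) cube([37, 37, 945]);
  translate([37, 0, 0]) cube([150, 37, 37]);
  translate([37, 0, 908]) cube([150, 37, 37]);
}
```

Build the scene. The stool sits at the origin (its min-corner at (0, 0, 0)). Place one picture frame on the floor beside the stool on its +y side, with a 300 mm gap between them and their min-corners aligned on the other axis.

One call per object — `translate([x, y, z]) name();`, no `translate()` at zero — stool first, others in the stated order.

stool();
translate([0, 659, 0]) picture_frame();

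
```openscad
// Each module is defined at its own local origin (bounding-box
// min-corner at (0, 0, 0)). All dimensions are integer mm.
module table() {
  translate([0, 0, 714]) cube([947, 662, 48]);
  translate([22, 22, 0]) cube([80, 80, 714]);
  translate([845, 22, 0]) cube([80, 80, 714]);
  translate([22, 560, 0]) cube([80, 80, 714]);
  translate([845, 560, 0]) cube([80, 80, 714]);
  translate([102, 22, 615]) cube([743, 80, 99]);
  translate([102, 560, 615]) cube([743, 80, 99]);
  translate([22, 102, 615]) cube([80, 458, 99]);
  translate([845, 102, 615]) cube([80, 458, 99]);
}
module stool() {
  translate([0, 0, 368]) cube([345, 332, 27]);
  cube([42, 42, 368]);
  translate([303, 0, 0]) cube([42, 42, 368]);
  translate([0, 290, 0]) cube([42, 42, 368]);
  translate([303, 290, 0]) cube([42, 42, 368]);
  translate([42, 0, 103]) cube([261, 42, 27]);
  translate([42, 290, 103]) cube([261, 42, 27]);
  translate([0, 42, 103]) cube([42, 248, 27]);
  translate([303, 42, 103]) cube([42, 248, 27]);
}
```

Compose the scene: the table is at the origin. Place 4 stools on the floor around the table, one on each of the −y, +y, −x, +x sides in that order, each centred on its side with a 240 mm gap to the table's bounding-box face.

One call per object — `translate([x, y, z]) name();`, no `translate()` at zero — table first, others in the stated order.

table();
translate([301, -572, 0]) stool();
translate([301, 902, 0]) stool();
translate([-585, 165, 0]) stool();
translate([1187, 165, 0]) stool();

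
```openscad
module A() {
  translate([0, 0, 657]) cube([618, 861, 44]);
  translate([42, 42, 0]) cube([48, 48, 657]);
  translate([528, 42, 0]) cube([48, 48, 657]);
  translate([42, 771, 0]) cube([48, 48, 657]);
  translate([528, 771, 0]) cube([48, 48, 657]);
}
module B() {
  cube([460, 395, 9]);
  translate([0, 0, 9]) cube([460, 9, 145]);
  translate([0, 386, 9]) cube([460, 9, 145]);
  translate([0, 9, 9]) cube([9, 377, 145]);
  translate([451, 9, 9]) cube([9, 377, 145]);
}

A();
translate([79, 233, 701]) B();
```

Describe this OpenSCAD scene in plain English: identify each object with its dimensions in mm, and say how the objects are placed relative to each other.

A is a table: top 618 mm (x) × 861 mm (y), 44 mm thick, upper face at z = 701 mm, on four 48×48 mm square legs, each inset 42 mm from the nearest pair of top edges, running from z = 0 to the bottom of the top.

B is an open-topped rectangular box: outside dimensions 460×395×154 mm, with a uniform wall and base thickness of 9 mm. The base is a full 460×395 slab on the floor; four walls sit on top of the base. The front and back walls (the −y and +y sides) span the full width; the two side walls fit between them.

The open box is on top of the table, centred.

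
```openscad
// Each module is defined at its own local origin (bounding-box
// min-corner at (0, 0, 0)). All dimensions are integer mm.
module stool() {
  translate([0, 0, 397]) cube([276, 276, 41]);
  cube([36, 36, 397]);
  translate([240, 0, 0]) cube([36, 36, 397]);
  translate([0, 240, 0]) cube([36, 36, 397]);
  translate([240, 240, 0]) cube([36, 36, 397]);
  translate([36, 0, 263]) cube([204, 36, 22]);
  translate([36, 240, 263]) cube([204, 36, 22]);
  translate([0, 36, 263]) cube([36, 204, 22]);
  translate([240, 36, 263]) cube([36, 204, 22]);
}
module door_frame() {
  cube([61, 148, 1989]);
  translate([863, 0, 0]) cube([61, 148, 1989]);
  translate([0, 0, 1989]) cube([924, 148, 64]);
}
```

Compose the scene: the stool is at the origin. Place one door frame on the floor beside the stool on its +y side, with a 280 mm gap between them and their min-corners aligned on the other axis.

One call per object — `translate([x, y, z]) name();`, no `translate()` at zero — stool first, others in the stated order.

stool();
translate([0, 556, 0]) door_frame();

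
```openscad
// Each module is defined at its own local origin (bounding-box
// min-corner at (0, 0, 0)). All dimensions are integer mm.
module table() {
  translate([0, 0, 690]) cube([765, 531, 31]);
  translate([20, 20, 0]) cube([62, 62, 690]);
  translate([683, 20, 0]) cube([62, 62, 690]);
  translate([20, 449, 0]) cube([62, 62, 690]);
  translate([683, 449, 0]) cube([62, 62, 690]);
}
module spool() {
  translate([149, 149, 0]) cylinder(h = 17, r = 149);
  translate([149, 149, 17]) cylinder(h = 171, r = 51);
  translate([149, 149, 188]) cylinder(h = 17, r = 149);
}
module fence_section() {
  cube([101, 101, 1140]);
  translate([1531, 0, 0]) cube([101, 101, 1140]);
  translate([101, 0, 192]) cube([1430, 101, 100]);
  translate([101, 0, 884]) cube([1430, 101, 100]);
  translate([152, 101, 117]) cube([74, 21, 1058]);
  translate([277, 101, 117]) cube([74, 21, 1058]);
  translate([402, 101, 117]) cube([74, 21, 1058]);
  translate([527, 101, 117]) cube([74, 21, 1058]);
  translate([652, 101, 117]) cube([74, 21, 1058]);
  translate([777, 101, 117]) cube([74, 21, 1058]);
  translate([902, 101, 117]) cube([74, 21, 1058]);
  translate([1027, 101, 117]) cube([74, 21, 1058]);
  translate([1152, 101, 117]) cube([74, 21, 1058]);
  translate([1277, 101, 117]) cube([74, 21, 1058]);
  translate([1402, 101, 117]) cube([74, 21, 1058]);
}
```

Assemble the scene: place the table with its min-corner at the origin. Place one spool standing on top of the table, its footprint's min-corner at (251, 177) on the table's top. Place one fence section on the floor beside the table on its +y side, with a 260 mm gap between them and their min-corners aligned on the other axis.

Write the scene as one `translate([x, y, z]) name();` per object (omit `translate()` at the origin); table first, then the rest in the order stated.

table();
translate([251, 177, 721]) spool();
translate([0, 791, 0]) fence_section();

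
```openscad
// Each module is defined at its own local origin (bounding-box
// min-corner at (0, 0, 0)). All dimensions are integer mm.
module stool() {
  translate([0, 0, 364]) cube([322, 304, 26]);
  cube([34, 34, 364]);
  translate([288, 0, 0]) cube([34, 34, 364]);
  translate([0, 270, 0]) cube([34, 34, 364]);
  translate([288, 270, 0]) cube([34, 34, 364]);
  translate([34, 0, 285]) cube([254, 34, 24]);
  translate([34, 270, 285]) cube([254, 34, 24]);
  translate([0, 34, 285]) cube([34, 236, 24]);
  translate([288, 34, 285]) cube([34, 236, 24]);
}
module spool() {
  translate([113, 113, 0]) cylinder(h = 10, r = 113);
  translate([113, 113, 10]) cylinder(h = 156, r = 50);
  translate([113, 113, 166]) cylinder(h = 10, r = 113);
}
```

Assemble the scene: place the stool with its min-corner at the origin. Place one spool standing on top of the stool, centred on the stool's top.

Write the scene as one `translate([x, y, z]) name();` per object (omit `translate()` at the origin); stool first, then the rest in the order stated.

stool();
translate([48, 39, 390]) spool();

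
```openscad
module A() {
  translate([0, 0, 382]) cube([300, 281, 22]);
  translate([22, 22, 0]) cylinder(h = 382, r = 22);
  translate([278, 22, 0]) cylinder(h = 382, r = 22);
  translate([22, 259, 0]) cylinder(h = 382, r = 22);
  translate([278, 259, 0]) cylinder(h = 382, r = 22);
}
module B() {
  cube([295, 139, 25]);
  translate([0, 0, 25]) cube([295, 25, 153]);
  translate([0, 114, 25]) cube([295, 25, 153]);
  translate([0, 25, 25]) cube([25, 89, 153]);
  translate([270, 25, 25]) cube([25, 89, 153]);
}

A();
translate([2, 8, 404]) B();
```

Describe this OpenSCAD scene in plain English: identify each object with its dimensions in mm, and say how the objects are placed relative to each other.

A is a four-legged stool. The seat is 300×281 mm, 22 mm thick, top at z = 404 mm. It stands on four round legs, each 44 mm in diameter, from z = 0 to the seat underside, each leg's axis is inset half a diameter from the nearest pair of seat edges (so the leg's bounding box is flush with the corner).

B is an open-topped rectangular box: outside dimensions 295×139×178 mm, with a uniform wall and base thickness of 25 mm. The base is a full 295×139 slab on the floor; four walls sit on top of the base. The front and back walls (the −y and +y sides) span the full width; the two side walls fit between them.

The open box is on top of the stool.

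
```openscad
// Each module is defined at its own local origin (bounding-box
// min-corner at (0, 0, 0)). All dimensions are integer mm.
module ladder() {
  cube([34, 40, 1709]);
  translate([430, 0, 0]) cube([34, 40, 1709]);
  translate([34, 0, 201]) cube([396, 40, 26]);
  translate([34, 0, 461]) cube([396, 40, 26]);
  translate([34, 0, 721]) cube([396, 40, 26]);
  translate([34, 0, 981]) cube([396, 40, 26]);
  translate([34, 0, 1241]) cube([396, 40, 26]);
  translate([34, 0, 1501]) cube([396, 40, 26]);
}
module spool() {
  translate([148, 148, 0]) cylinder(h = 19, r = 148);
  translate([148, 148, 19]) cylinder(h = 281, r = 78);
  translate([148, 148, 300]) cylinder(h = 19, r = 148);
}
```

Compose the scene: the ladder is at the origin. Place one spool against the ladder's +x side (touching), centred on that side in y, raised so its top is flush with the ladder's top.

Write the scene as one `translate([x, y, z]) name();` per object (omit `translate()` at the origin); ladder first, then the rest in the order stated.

ladder();
translate([464, -128, 1390]) spool();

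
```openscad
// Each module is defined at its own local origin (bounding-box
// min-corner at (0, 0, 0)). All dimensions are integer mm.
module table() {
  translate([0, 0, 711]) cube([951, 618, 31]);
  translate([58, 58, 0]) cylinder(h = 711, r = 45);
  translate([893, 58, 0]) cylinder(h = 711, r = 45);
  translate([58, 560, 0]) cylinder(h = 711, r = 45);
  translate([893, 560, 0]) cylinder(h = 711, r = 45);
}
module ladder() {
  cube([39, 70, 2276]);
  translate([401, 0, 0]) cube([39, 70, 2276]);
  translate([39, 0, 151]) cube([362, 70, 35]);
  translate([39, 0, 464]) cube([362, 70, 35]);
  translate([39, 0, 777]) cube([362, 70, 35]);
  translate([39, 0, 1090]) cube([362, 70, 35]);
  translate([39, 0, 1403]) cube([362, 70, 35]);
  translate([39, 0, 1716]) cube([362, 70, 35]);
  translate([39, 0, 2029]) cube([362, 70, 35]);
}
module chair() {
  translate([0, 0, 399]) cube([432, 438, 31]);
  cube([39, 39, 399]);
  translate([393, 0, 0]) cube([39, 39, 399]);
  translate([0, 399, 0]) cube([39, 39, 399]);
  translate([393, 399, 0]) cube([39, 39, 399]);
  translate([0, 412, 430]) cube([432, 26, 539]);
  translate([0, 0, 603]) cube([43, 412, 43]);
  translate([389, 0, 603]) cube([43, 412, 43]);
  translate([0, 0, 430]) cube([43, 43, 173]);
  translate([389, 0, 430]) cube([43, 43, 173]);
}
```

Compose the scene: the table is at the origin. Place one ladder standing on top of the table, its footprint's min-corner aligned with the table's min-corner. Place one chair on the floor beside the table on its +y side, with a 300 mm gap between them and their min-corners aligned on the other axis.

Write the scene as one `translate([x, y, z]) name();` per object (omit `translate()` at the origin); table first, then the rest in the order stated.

table();
translate([0, 0, 742]) ladder();
translate([0, 918, 0]) chair();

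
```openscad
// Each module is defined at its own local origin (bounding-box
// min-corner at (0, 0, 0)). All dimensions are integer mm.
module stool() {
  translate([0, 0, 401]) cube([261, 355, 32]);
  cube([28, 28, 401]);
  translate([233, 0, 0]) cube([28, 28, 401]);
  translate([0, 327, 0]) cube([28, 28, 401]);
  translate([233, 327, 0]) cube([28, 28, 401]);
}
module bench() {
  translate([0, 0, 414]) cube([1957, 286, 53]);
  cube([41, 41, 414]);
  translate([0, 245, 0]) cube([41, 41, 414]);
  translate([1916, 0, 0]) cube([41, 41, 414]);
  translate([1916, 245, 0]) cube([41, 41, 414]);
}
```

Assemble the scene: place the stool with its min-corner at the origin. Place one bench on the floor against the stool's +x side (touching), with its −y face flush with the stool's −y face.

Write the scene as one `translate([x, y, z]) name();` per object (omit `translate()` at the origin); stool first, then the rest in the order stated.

stool();
translate([261, 0, 0]) bench();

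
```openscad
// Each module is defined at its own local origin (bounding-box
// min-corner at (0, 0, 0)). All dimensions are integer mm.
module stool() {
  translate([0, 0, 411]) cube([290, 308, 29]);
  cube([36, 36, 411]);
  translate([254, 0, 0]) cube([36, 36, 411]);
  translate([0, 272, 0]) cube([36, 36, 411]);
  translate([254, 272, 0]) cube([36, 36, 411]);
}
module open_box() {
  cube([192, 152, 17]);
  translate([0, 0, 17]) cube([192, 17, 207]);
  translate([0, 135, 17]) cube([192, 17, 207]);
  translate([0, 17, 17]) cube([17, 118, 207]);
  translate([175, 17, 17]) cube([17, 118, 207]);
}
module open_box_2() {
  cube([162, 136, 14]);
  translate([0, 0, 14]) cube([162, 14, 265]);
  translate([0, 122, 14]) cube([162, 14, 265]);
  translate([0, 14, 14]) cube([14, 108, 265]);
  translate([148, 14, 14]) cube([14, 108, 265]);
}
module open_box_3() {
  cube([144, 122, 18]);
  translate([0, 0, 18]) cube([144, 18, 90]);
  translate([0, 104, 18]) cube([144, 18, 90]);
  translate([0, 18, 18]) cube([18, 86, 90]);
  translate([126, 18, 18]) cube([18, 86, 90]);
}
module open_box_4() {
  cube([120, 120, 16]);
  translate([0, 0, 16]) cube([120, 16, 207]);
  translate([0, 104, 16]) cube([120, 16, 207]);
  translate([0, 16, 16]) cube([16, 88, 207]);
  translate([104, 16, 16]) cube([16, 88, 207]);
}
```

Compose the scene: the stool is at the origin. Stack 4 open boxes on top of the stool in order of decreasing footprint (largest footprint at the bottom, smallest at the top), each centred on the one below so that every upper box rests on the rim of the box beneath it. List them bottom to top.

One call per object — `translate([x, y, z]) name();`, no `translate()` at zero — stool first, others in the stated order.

stool();
translate([49, 78, 440]) open_box();
translate([64, 86, 664]) open_box_2();
translate([73, 93, 943]) open_box_3();
translate([85, 94, 1051]) open_box_4();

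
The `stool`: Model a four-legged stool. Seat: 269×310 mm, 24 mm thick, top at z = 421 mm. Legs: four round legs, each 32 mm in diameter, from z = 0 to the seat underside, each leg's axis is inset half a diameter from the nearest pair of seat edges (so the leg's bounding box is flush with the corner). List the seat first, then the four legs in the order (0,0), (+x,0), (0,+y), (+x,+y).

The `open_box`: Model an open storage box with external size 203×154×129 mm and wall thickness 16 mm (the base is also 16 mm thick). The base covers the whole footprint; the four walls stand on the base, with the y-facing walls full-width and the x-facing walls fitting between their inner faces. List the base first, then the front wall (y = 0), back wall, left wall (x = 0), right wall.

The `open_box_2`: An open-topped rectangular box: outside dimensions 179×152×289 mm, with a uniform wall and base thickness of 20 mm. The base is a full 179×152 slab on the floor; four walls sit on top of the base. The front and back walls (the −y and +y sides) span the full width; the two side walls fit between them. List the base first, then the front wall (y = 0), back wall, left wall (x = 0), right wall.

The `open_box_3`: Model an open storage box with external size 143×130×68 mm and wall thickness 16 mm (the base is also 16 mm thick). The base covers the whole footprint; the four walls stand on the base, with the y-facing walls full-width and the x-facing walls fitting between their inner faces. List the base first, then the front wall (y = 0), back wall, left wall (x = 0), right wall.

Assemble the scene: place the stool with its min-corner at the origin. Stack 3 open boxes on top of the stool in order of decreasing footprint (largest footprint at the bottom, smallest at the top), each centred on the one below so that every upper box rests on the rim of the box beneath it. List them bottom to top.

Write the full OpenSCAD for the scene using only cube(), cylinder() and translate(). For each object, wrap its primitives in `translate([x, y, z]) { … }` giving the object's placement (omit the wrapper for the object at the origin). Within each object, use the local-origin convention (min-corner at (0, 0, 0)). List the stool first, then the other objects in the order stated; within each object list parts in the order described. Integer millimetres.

translate([0, 0, 397]) cube([269, 310, 24]);
translate([16, 16, 0]) cylinder(h = 397, r = 16);
translate([253, 16, 0]) cylinder(h = 397, r = 16);
translate([16, 294, 0]) cylinder(h = 397, r = 16);
translate([253, 294, 0]) cylinder(h = 397, r = 16);
translate([33, 78, 421]) {
  cube([203, 154, 16]);
  translate([0, 0, 16]) cube([203, 16, 113]);
  translate([0, 138, 16]) cube([203, 16, 113]);
  translate([0, 16, 16]) cube([16, 122, 113]);
  translate([187, 16, 16]) cube([16, 122, 113]);
}
translate([45, 79, 550]) {
  cube([179, 152, 20]);
  translate([0, 0, 20]) cube([179, 20, 269]);
  translate([0, 132, 20]) cube([179, 20, 269]);
  translate([0, 20, 20]) cube([20, 112, 269]);
  translate([159, 20, 20]) cube([20, 112, 269]);
}
translate([63, 90, 839]) {
  cube([143, 130, 16]);
  translate([0, 0, 16]) cube([143, 16, 52]);
  translate([0, 114, 16]) cube([143, 16, 52]);
  translate([0, 16, 16]) cube([16, 98, 52]);
  translate([127, 16, 16]) cube([16, 98, 52]);
}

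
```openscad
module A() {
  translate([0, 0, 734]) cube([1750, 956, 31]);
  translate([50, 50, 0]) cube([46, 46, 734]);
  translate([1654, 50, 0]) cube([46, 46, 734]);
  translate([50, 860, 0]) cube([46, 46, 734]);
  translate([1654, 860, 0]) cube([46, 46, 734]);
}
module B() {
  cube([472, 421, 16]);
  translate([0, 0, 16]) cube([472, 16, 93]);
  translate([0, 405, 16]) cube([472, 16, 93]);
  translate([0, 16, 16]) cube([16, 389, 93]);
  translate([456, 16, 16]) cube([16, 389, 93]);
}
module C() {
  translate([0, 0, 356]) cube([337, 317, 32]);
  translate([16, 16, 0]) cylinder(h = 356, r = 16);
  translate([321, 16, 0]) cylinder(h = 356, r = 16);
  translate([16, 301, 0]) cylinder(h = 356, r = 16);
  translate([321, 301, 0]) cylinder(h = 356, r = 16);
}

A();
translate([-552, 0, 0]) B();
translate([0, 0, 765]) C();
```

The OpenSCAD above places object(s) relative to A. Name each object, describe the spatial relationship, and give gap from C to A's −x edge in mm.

A is a table. B is an open box. C is a stool. The open box is on the floor beside the table on its −x side. The stool is on top of the table. The gap from the stool to the table's −x edge is 0 mm.

The stool's min-x is at 0; the table's min-x is 0; gap = 0 mm.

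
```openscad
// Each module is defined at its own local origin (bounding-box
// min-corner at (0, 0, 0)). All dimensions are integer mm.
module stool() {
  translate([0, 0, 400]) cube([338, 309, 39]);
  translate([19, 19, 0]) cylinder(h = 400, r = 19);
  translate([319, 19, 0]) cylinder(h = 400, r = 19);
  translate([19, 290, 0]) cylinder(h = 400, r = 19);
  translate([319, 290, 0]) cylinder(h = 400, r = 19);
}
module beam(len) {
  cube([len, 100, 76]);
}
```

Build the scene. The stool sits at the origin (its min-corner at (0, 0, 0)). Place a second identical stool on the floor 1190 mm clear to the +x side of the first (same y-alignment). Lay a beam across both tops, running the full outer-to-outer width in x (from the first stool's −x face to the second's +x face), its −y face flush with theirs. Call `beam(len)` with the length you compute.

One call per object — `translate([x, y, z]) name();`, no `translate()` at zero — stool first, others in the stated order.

stool();
translate([1528, 0, 0]) stool();
translate([0, 0, 439]) beam(1866);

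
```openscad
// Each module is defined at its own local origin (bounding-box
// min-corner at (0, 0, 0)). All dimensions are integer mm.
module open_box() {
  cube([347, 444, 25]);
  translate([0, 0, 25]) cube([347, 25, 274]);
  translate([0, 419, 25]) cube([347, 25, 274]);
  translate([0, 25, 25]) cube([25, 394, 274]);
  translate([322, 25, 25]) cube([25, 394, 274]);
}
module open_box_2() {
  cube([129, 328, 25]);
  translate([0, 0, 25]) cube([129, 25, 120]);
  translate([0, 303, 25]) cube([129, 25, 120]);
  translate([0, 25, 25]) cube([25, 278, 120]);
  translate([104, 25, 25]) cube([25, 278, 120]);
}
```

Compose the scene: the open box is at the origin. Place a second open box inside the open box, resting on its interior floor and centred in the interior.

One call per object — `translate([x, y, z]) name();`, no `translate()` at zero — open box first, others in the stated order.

open_box();
translate([109, 58, 25]) open_box_2();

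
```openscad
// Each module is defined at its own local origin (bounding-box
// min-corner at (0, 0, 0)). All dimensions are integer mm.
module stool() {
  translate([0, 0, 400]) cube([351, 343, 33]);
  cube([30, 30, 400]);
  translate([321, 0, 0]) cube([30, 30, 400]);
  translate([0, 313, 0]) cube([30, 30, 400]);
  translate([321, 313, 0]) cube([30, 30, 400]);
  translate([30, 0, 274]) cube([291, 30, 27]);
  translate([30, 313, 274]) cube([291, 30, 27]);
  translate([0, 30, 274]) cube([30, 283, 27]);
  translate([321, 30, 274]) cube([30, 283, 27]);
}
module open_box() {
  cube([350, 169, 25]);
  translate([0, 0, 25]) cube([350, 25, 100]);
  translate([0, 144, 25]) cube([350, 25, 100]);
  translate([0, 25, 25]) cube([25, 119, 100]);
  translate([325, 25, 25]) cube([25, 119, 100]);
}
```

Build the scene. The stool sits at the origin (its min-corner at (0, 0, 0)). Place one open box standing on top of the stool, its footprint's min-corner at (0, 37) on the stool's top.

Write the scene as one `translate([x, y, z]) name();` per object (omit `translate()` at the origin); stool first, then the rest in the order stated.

stool();
translate([0, 37, 433]) open_box();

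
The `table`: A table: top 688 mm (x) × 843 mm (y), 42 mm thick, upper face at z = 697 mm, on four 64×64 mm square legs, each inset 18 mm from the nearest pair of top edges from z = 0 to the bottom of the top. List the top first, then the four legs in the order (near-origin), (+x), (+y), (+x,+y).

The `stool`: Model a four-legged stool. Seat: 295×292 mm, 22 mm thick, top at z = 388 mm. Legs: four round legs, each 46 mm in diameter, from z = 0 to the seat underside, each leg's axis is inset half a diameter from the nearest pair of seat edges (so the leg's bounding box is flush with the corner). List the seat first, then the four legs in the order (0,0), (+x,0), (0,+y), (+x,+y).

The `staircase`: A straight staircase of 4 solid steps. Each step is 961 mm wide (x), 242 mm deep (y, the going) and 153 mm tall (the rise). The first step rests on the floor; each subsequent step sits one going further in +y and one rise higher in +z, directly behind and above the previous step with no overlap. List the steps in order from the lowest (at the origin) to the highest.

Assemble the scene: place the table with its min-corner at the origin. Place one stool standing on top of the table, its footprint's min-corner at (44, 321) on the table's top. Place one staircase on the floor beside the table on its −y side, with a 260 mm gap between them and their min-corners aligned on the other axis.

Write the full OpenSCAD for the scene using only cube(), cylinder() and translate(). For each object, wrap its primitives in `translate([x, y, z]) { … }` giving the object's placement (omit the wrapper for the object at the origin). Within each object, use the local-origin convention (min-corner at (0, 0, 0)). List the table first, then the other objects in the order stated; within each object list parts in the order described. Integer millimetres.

translate([0, 0, 655]) cube([688, 843, 42]);
translate([18, 18, 0]) cube([64, 64, 655]);
translate([606, 18, 0]) cube([64, 64, 655]);
translate([18, 761, 0]) cube([64, 64, 655]);
translate([606, 761, 0]) cube([64, 64, 655]);
translate([44, 321, 697]) {
  translate([0, 0, 366]) cube([295, 292, 22]);
  translate([23, 23, 0]) cylinder(h = 366, r = 23);
  translate([272, 23, 0]) cylinder(h = 366, r = 23);
  translate([23, 269, 0]) cylinder(h = 366, r = 23);
  translate([272, 269, 0]) cylinder(h = 366, r = 23);
}
translate([0, -1228, 0]) {
  cube([961, 242, 153]);
  translate([0, 242, 153]) cube([961, 242, 153]);
  translate([0, 484, 306]) cube([961, 242, 153]);
  translate([0, 726, 459]) cube([961, 242, 153]);
}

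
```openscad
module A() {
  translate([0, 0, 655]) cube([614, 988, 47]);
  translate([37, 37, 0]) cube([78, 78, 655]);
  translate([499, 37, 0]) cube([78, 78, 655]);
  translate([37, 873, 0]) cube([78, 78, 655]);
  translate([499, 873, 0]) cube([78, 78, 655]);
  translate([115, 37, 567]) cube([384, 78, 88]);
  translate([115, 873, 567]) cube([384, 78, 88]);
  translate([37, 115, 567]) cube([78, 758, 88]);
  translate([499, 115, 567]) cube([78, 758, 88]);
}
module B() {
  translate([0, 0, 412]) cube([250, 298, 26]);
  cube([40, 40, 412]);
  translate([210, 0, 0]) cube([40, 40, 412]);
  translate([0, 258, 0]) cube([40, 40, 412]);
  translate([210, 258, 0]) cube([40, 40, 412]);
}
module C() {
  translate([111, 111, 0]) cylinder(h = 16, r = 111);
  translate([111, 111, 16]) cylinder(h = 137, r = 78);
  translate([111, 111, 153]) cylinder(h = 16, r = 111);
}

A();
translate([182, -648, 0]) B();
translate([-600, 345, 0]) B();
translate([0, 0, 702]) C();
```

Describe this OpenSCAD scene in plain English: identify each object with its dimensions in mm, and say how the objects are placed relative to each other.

A is a table: top 614 mm (x) × 988 mm (y), 47 mm thick, upper face at z = 702 mm, on four 78×78 mm square legs, each inset 37 mm from the nearest pair of top edges, running from z = 0 to the bottom of the top. Four apron rails, 78 mm thick and 88 mm tall, run between adjacent legs with their top edges flush with the underside of the top and their outer faces flush with the legs' outer faces.

B is a four-legged stool. The seat is a 250×298×26 mm slab whose top surface is at z = 438 mm; four square legs, each 40×40 mm in cross-section, run from the floor (z = 0) to the underside of the seat, each flush with a corner of the seat.

C is a spool: two coaxial disc flanges of radius 111 mm and thickness 16 mm, joined by a core cylinder of radius 78 mm and height 137 mm. The lower flange rests on z = 0 and the three cylinders share a vertical axis.

Two stools sit around the table at the −y, −x sides. The spool is on top of the table.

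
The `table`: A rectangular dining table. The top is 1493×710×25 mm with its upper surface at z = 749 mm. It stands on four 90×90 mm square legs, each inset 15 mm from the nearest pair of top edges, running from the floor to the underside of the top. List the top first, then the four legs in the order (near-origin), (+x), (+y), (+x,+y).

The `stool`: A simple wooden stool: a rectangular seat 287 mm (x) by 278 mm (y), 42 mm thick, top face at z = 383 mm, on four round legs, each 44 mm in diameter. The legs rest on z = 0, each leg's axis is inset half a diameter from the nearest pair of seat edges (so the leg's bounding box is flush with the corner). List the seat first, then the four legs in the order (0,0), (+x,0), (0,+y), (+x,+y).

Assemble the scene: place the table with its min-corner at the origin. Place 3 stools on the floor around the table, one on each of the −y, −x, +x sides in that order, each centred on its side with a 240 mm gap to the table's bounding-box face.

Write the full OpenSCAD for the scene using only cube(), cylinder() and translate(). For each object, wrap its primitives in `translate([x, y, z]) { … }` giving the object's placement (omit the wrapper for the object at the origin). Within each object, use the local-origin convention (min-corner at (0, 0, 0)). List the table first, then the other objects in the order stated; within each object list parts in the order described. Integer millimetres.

translate([0, 0, 724]) cube([1493, 710, 25]);
translate([15, 15, 0]) cube([90, 90, 724]);
translate([1388, 15, 0]) cube([90, 90, 724]);
translate([15, 605, 0]) cube([90, 90, 724]);
translate([1388, 605, 0]) cube([90, 90, 724]);
translate([603, -518, 0]) {
  translate([0, 0, 341]) cube([287, 278, 42]);
  translate([22, 22, 0]) cylinder(h = 341, r = 22);
  translate([265, 22, 0]) cylinder(h = 341, r = 22);
  translate([22, 256, 0]) cylinder(h = 341, r = 22);
  translate([265, 256, 0]) cylinder(h = 341, r = 22);
}
translate([-527, 216, 0]) {
  translate([0, 0, 341]) cube([287, 278, 42]);
  translate([22, 22, 0]) cylinder(h = 341, r = 22);
  translate([265, 22, 0]) cylinder(h = 341, r = 22);
  translate([22, 256, 0]) cylinder(h = 341, r = 22);
  translate([265, 256, 0]) cylinder(h = 341, r = 22);
}
translate([1733, 216, 0]) {
  translate([0, 0, 341]) cube([287, 278, 42]);
  translate([22, 22, 0]) cylinder(h = 341, r = 22);
  translate([265, 22, 0]) cylinder(h = 341, r = 22);
  translate([22, 256, 0]) cylinder(h = 341, r = 22);
  translate([265, 256, 0]) cylinder(h = 341, r = 22);
}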